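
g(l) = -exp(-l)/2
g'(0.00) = 0.50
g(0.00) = -0.50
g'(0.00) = 0.50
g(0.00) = -0.50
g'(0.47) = 0.31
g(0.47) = -0.31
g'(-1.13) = 1.55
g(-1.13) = -1.55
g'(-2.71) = 7.51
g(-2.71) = -7.51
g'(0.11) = 0.45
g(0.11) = -0.45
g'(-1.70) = 2.74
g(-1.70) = -2.74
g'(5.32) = 0.00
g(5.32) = -0.00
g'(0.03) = 0.49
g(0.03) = -0.49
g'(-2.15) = 4.29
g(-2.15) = -4.29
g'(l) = exp(-l)/2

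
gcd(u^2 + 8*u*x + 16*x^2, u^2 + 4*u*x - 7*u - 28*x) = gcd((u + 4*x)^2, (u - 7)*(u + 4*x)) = u + 4*x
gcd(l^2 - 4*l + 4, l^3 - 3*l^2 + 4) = l^2 - 4*l + 4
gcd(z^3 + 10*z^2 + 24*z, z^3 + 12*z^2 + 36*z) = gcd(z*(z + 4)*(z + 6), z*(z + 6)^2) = z^2 + 6*z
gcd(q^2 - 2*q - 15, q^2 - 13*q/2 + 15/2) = q - 5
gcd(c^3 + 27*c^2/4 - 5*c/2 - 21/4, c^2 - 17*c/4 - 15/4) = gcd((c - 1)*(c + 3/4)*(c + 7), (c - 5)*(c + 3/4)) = c + 3/4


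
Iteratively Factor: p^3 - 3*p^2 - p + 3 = (p - 3)*(p^2 - 1) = (p - 3)*(p - 1)*(p + 1)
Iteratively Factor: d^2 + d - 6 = (d - 2)*(d + 3)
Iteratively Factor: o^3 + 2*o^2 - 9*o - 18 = (o + 3)*(o^2 - o - 6) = (o + 2)*(o + 3)*(o - 3)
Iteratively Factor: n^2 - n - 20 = (n - 5)*(n + 4)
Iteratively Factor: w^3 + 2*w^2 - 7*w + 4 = (w + 4)*(w^2 - 2*w + 1) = (w - 1)*(w + 4)*(w - 1)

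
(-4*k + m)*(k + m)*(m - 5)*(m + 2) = -4*k^2*m^2 + 12*k^2*m + 40*k^2 - 3*k*m^3 + 9*k*m^2 + 30*k*m + m^4 - 3*m^3 - 10*m^2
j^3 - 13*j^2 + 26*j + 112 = (j - 8)*(j - 7)*(j + 2)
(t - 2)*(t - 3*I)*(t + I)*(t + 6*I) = t^4 - 2*t^3 + 4*I*t^3 + 15*t^2 - 8*I*t^2 - 30*t + 18*I*t - 36*I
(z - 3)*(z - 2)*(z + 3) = z^3 - 2*z^2 - 9*z + 18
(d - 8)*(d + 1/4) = d^2 - 31*d/4 - 2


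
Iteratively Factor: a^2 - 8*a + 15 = (a - 5)*(a - 3)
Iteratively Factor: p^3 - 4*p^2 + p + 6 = (p + 1)*(p^2 - 5*p + 6) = (p - 2)*(p + 1)*(p - 3)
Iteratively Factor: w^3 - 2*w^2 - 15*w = (w + 3)*(w^2 - 5*w) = w*(w + 3)*(w - 5)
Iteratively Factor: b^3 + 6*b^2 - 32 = (b + 4)*(b^2 + 2*b - 8) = (b + 4)^2*(b - 2)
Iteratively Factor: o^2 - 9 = (o + 3)*(o - 3)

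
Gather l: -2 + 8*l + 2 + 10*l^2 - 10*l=10*l^2 - 2*l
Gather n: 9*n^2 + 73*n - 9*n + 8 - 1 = 9*n^2 + 64*n + 7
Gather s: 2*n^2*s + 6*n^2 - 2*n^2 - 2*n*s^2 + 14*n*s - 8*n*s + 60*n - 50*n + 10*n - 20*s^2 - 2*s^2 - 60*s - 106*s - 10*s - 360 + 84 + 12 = 4*n^2 + 20*n + s^2*(-2*n - 22) + s*(2*n^2 + 6*n - 176) - 264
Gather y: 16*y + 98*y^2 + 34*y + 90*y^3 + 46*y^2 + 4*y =90*y^3 + 144*y^2 + 54*y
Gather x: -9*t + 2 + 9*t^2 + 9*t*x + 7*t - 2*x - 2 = 9*t^2 - 2*t + x*(9*t - 2)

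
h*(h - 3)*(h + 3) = h^3 - 9*h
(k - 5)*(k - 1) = k^2 - 6*k + 5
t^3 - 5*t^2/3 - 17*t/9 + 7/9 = (t - 7/3)*(t - 1/3)*(t + 1)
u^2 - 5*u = u*(u - 5)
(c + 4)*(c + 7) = c^2 + 11*c + 28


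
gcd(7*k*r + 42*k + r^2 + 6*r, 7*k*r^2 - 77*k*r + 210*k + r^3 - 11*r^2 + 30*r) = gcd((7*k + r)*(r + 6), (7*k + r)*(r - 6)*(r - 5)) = 7*k + r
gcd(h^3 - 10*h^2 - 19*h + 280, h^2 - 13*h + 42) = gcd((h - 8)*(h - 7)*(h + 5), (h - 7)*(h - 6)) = h - 7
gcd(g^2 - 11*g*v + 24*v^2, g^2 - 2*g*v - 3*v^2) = -g + 3*v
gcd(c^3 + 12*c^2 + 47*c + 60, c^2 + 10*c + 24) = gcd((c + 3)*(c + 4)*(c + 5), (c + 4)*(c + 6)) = c + 4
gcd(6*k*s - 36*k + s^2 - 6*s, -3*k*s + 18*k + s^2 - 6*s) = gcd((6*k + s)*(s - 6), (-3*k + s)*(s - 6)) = s - 6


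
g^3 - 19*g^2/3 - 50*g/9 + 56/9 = (g - 7)*(g - 2/3)*(g + 4/3)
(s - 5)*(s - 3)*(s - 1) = s^3 - 9*s^2 + 23*s - 15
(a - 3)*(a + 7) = a^2 + 4*a - 21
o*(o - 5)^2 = o^3 - 10*o^2 + 25*o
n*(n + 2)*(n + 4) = n^3 + 6*n^2 + 8*n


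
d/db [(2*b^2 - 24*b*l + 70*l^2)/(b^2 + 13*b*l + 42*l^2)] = 2*l*(25*b^2 + 14*b*l - 959*l^2)/(b^4 + 26*b^3*l + 253*b^2*l^2 + 1092*b*l^3 + 1764*l^4)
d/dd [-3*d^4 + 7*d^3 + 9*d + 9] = -12*d^3 + 21*d^2 + 9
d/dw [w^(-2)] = -2/w^3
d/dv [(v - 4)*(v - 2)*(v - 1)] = 3*v^2 - 14*v + 14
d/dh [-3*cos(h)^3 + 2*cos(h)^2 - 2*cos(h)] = (9*cos(h)^2 - 4*cos(h) + 2)*sin(h)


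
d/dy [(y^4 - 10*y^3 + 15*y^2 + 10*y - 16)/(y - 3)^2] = 2*(y^4 - 11*y^3 + 45*y^2 - 50*y + 1)/(y^3 - 9*y^2 + 27*y - 27)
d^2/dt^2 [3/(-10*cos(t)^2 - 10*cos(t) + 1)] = 30*(40*sin(t)^4 - 34*sin(t)^2 - 73*cos(t)/2 + 15*cos(3*t)/2 - 28)/(-10*sin(t)^2 + 10*cos(t) + 9)^3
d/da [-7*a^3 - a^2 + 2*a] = -21*a^2 - 2*a + 2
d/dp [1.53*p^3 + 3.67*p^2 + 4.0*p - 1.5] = 4.59*p^2 + 7.34*p + 4.0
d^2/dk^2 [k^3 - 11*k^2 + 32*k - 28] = 6*k - 22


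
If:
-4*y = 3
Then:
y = -3/4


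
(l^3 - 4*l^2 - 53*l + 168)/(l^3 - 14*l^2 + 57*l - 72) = (l + 7)/(l - 3)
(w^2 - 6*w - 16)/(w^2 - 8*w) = (w + 2)/w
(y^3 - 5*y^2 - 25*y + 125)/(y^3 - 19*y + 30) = (y^2 - 10*y + 25)/(y^2 - 5*y + 6)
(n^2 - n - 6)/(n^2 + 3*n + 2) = (n - 3)/(n + 1)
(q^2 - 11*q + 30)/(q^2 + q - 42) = (q - 5)/(q + 7)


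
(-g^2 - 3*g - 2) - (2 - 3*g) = -g^2 - 4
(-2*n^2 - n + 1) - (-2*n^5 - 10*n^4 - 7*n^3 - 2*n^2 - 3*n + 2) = 2*n^5 + 10*n^4 + 7*n^3 + 2*n - 1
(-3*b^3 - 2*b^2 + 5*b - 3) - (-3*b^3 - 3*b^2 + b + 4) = b^2 + 4*b - 7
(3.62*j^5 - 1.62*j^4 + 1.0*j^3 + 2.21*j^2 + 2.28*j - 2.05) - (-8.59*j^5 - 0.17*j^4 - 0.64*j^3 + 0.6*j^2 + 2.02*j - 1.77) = 12.21*j^5 - 1.45*j^4 + 1.64*j^3 + 1.61*j^2 + 0.26*j - 0.28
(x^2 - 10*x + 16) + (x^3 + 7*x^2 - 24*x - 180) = x^3 + 8*x^2 - 34*x - 164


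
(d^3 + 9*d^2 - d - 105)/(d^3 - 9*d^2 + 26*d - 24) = (d^2 + 12*d + 35)/(d^2 - 6*d + 8)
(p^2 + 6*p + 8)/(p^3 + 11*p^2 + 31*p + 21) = (p^2 + 6*p + 8)/(p^3 + 11*p^2 + 31*p + 21)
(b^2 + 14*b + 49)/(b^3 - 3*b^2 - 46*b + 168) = (b + 7)/(b^2 - 10*b + 24)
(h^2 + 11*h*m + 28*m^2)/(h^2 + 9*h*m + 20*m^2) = (h + 7*m)/(h + 5*m)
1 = 1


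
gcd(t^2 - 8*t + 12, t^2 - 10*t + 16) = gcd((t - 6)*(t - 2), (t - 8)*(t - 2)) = t - 2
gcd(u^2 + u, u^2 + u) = u^2 + u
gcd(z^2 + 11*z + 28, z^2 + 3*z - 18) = 1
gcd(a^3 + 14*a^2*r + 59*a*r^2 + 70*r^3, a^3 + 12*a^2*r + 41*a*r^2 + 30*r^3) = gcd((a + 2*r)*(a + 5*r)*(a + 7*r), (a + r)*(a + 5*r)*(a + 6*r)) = a + 5*r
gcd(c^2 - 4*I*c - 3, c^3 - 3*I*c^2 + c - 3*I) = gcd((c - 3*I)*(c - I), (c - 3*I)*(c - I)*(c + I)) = c^2 - 4*I*c - 3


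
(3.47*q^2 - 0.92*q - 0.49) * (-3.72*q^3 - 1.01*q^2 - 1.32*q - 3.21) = -12.9084*q^5 - 0.0823*q^4 - 1.8284*q^3 - 9.4294*q^2 + 3.6*q + 1.5729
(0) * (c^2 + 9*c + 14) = 0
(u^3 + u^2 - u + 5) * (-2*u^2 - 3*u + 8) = -2*u^5 - 5*u^4 + 7*u^3 + u^2 - 23*u + 40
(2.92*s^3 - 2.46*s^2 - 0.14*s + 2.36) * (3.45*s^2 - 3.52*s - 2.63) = 10.074*s^5 - 18.7654*s^4 + 0.496600000000001*s^3 + 15.1046*s^2 - 7.939*s - 6.2068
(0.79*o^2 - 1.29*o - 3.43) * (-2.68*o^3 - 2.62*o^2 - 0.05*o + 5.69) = -2.1172*o^5 + 1.3874*o^4 + 12.5327*o^3 + 13.5462*o^2 - 7.1686*o - 19.5167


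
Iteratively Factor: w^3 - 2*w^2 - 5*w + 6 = (w - 1)*(w^2 - w - 6) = (w - 1)*(w + 2)*(w - 3)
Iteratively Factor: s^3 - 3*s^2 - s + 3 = (s - 3)*(s^2 - 1) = (s - 3)*(s + 1)*(s - 1)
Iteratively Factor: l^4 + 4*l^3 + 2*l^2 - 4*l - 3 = (l - 1)*(l^3 + 5*l^2 + 7*l + 3) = (l - 1)*(l + 1)*(l^2 + 4*l + 3) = (l - 1)*(l + 1)*(l + 3)*(l + 1)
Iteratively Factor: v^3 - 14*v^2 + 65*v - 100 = (v - 5)*(v^2 - 9*v + 20) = (v - 5)*(v - 4)*(v - 5)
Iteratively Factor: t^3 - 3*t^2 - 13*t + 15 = (t - 1)*(t^2 - 2*t - 15) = (t - 5)*(t - 1)*(t + 3)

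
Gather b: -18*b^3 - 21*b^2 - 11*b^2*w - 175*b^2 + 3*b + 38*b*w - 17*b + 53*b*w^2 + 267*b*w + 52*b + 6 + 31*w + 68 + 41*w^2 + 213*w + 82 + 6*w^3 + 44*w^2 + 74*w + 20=-18*b^3 + b^2*(-11*w - 196) + b*(53*w^2 + 305*w + 38) + 6*w^3 + 85*w^2 + 318*w + 176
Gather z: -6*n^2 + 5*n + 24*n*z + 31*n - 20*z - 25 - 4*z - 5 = -6*n^2 + 36*n + z*(24*n - 24) - 30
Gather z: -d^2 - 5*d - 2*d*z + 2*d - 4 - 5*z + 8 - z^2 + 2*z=-d^2 - 3*d - z^2 + z*(-2*d - 3) + 4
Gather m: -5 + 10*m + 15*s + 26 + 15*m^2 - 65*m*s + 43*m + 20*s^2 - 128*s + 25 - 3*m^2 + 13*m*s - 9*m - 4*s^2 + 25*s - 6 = 12*m^2 + m*(44 - 52*s) + 16*s^2 - 88*s + 40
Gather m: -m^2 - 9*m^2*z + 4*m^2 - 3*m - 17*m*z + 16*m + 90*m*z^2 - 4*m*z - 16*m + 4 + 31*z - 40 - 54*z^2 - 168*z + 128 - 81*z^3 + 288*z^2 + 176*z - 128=m^2*(3 - 9*z) + m*(90*z^2 - 21*z - 3) - 81*z^3 + 234*z^2 + 39*z - 36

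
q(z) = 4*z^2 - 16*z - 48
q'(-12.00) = -112.00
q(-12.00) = 720.00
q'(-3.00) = -40.00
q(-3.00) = 36.00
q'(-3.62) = -44.96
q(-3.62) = 62.34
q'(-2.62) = -36.96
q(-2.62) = 21.38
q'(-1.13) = -25.04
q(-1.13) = -24.81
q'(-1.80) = -30.40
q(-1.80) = -6.24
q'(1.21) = -6.32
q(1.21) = -61.50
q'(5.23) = 25.84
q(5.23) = -22.27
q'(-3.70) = -45.60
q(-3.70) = 65.96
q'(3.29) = 10.32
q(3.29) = -57.34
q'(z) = 8*z - 16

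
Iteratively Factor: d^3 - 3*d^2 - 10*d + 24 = (d - 2)*(d^2 - d - 12) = (d - 4)*(d - 2)*(d + 3)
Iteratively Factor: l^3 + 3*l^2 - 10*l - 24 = (l + 4)*(l^2 - l - 6) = (l + 2)*(l + 4)*(l - 3)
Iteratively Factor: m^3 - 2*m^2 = (m)*(m^2 - 2*m) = m*(m - 2)*(m)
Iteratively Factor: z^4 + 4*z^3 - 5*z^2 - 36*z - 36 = (z + 2)*(z^3 + 2*z^2 - 9*z - 18) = (z - 3)*(z + 2)*(z^2 + 5*z + 6) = (z - 3)*(z + 2)^2*(z + 3)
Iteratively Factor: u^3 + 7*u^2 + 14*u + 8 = (u + 1)*(u^2 + 6*u + 8) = (u + 1)*(u + 2)*(u + 4)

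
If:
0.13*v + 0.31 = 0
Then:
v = -2.38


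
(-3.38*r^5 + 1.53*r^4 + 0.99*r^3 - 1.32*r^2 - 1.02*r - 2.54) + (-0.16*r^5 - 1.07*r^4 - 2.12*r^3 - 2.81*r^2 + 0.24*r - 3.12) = -3.54*r^5 + 0.46*r^4 - 1.13*r^3 - 4.13*r^2 - 0.78*r - 5.66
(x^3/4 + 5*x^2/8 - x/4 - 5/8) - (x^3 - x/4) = -3*x^3/4 + 5*x^2/8 - 5/8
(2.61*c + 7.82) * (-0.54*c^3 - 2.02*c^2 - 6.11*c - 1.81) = -1.4094*c^4 - 9.495*c^3 - 31.7435*c^2 - 52.5043*c - 14.1542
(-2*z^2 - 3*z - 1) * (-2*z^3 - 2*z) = 4*z^5 + 6*z^4 + 6*z^3 + 6*z^2 + 2*z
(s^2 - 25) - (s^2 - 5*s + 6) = 5*s - 31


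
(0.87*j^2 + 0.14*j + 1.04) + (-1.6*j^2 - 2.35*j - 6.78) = -0.73*j^2 - 2.21*j - 5.74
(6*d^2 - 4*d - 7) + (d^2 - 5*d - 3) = 7*d^2 - 9*d - 10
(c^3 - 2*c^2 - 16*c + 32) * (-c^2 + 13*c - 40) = -c^5 + 15*c^4 - 50*c^3 - 160*c^2 + 1056*c - 1280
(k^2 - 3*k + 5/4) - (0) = k^2 - 3*k + 5/4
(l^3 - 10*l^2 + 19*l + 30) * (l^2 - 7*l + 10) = l^5 - 17*l^4 + 99*l^3 - 203*l^2 - 20*l + 300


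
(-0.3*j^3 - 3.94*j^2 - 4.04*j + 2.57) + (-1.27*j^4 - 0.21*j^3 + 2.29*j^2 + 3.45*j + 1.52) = -1.27*j^4 - 0.51*j^3 - 1.65*j^2 - 0.59*j + 4.09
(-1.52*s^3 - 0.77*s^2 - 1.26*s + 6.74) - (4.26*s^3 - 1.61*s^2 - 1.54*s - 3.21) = -5.78*s^3 + 0.84*s^2 + 0.28*s + 9.95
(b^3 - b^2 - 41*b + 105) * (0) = 0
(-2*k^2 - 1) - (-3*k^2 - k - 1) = k^2 + k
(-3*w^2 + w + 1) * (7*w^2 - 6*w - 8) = -21*w^4 + 25*w^3 + 25*w^2 - 14*w - 8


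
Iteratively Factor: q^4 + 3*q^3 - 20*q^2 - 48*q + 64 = (q + 4)*(q^3 - q^2 - 16*q + 16) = (q + 4)^2*(q^2 - 5*q + 4) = (q - 4)*(q + 4)^2*(q - 1)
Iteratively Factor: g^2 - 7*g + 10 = (g - 5)*(g - 2)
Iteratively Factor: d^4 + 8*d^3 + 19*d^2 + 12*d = (d)*(d^3 + 8*d^2 + 19*d + 12) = d*(d + 1)*(d^2 + 7*d + 12) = d*(d + 1)*(d + 3)*(d + 4)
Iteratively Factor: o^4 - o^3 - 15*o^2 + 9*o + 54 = (o - 3)*(o^3 + 2*o^2 - 9*o - 18) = (o - 3)*(o + 2)*(o^2 - 9) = (o - 3)*(o + 2)*(o + 3)*(o - 3)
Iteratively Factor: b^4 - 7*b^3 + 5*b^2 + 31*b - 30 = (b - 5)*(b^3 - 2*b^2 - 5*b + 6) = (b - 5)*(b - 1)*(b^2 - b - 6) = (b - 5)*(b - 3)*(b - 1)*(b + 2)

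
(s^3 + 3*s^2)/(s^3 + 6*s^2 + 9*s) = s/(s + 3)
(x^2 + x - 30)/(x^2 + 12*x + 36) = (x - 5)/(x + 6)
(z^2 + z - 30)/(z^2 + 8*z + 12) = (z - 5)/(z + 2)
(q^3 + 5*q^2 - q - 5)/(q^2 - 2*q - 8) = (-q^3 - 5*q^2 + q + 5)/(-q^2 + 2*q + 8)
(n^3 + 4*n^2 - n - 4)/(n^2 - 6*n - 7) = (n^2 + 3*n - 4)/(n - 7)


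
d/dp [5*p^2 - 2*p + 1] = 10*p - 2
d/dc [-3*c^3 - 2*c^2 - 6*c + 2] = -9*c^2 - 4*c - 6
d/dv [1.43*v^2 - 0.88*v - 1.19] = 2.86*v - 0.88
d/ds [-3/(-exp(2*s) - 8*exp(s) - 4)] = 6*(-exp(s) - 4)*exp(s)/(exp(2*s) + 8*exp(s) + 4)^2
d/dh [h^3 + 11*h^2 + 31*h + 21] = 3*h^2 + 22*h + 31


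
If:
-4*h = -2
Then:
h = 1/2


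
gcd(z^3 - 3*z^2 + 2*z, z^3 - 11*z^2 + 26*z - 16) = z^2 - 3*z + 2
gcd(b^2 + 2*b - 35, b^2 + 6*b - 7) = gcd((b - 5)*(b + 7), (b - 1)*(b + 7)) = b + 7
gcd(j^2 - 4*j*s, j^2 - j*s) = j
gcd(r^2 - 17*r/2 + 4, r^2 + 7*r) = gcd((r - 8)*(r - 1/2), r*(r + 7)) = 1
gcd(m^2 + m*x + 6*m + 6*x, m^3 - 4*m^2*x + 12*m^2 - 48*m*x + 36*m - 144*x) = m + 6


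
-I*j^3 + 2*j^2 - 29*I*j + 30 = (j - 5*I)*(j + 6*I)*(-I*j + 1)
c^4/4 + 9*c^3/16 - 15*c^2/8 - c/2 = c*(c/4 + 1)*(c - 2)*(c + 1/4)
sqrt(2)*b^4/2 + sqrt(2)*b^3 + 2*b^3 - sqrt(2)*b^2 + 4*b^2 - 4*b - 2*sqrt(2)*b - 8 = (b + 2)*(b - sqrt(2))*(b + 2*sqrt(2))*(sqrt(2)*b/2 + 1)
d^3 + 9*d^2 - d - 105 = (d - 3)*(d + 5)*(d + 7)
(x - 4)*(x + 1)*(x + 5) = x^3 + 2*x^2 - 19*x - 20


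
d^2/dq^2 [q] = 0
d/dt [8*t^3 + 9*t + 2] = 24*t^2 + 9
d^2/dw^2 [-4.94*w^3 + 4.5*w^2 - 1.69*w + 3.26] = 9.0 - 29.64*w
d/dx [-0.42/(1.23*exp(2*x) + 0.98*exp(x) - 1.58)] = (1.0332*exp(x) + 0.4116)*exp(x)/(1.23*exp(2*x) + 0.98*exp(x) - 1.58)^2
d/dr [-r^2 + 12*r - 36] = 12 - 2*r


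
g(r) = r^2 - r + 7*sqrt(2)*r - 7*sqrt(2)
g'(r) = 2*r - 1 + 7*sqrt(2)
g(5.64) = 72.10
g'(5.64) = 20.18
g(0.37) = -6.47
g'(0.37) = 9.64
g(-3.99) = -29.49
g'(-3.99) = 0.92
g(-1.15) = -18.81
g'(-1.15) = 6.60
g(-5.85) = -27.74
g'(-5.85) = -2.80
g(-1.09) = -18.41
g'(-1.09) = 6.72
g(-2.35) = -25.29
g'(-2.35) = 4.20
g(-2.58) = -26.20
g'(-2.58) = 3.74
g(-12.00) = 27.31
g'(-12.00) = -15.10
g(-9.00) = -8.99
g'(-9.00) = -9.10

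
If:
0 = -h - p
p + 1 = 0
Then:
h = 1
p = -1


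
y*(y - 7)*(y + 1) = y^3 - 6*y^2 - 7*y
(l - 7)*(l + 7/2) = l^2 - 7*l/2 - 49/2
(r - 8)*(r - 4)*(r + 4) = r^3 - 8*r^2 - 16*r + 128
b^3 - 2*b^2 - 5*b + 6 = (b - 3)*(b - 1)*(b + 2)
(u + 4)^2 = u^2 + 8*u + 16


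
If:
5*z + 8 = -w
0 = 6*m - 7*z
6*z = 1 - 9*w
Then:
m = -511/234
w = 53/39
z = -73/39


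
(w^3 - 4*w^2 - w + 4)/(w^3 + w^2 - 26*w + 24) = (w + 1)/(w + 6)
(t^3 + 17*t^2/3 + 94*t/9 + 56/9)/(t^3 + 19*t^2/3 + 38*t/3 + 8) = (t + 7/3)/(t + 3)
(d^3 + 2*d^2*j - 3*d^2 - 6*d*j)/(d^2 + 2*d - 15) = d*(d + 2*j)/(d + 5)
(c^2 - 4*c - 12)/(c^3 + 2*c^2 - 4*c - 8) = (c - 6)/(c^2 - 4)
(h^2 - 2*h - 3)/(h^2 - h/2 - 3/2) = 2*(h - 3)/(2*h - 3)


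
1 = 1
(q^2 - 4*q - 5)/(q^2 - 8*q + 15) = (q + 1)/(q - 3)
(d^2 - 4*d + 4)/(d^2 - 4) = (d - 2)/(d + 2)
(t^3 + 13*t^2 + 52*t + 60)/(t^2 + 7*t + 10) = t + 6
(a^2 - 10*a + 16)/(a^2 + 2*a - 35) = (a^2 - 10*a + 16)/(a^2 + 2*a - 35)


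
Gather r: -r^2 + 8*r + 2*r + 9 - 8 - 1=-r^2 + 10*r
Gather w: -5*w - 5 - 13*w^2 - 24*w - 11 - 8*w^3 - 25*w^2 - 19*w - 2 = -8*w^3 - 38*w^2 - 48*w - 18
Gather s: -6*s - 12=-6*s - 12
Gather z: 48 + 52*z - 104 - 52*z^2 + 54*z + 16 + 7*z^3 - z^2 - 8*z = 7*z^3 - 53*z^2 + 98*z - 40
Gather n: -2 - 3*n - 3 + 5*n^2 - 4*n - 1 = 5*n^2 - 7*n - 6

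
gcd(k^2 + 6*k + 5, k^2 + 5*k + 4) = k + 1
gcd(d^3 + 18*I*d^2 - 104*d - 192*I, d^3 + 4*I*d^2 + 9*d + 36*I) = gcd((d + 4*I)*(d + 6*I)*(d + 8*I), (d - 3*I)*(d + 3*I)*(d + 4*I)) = d + 4*I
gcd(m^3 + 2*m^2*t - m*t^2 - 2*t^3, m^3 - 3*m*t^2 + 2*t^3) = -m^2 - m*t + 2*t^2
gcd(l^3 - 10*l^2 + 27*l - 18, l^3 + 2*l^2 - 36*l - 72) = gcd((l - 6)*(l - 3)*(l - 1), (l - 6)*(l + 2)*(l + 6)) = l - 6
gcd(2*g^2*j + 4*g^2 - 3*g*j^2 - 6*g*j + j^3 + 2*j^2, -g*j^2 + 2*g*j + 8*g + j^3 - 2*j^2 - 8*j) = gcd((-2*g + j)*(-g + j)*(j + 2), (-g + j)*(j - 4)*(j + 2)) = g*j + 2*g - j^2 - 2*j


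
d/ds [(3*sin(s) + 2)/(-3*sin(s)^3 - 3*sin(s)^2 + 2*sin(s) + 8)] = (18*sin(s)^3 + 27*sin(s)^2 + 12*sin(s) + 20)*cos(s)/(3*sin(s)^3 + 3*sin(s)^2 - 2*sin(s) - 8)^2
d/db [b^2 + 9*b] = 2*b + 9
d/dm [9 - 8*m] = -8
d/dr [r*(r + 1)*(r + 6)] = 3*r^2 + 14*r + 6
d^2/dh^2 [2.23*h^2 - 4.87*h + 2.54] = 4.46000000000000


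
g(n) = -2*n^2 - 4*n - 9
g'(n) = -4*n - 4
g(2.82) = -36.18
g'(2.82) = -15.28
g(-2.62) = -12.25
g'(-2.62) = 6.48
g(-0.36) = -7.82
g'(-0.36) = -2.56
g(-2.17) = -9.74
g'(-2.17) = 4.68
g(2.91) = -37.58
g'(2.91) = -15.64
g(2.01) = -25.12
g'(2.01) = -12.04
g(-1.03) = -7.00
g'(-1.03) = 0.12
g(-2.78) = -13.34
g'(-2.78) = 7.12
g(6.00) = -105.00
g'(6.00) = -28.00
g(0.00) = -9.00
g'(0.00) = -4.00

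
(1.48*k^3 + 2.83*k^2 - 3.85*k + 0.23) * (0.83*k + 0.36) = 1.2284*k^4 + 2.8817*k^3 - 2.1767*k^2 - 1.1951*k + 0.0828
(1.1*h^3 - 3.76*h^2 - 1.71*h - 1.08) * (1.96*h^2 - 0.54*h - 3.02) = 2.156*h^5 - 7.9636*h^4 - 4.6432*h^3 + 10.1618*h^2 + 5.7474*h + 3.2616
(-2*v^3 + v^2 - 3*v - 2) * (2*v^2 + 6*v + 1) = -4*v^5 - 10*v^4 - 2*v^3 - 21*v^2 - 15*v - 2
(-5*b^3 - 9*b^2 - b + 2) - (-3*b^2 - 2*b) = -5*b^3 - 6*b^2 + b + 2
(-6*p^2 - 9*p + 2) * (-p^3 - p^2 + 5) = 6*p^5 + 15*p^4 + 7*p^3 - 32*p^2 - 45*p + 10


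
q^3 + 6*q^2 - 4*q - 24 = (q - 2)*(q + 2)*(q + 6)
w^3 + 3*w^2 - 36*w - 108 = (w - 6)*(w + 3)*(w + 6)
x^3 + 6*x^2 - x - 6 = (x - 1)*(x + 1)*(x + 6)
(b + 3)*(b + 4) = b^2 + 7*b + 12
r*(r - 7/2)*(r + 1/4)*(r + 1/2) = r^4 - 11*r^3/4 - 5*r^2/2 - 7*r/16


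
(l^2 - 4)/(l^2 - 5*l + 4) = (l^2 - 4)/(l^2 - 5*l + 4)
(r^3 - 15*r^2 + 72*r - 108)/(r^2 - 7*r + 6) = (r^2 - 9*r + 18)/(r - 1)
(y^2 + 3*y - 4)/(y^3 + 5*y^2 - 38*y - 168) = (y - 1)/(y^2 + y - 42)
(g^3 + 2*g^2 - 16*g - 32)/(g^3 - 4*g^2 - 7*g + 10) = (g^2 - 16)/(g^2 - 6*g + 5)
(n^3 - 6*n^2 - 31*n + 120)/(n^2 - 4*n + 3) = (n^2 - 3*n - 40)/(n - 1)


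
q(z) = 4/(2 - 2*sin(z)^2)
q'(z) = 16*sin(z)*cos(z)/(2 - 2*sin(z)^2)^2 = 4*sin(z)/cos(z)^3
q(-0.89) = 5.05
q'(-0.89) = -12.47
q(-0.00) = 2.00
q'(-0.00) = 0.00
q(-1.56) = 17159.11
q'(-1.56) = -3178571.06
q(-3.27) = 2.03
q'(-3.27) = -0.53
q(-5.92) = 2.29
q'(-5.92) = 1.74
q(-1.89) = 20.31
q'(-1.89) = 122.90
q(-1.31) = 30.08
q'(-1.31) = -225.43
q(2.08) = 8.42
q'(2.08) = -30.15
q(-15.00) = 3.47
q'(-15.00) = 5.93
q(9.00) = 2.41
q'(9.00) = -2.18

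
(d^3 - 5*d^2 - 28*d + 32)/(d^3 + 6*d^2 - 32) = (d^2 - 9*d + 8)/(d^2 + 2*d - 8)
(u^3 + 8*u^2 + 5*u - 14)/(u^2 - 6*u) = (u^3 + 8*u^2 + 5*u - 14)/(u*(u - 6))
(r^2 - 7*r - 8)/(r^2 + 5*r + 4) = (r - 8)/(r + 4)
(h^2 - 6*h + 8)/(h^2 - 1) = (h^2 - 6*h + 8)/(h^2 - 1)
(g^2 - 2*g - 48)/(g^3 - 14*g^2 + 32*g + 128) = (g + 6)/(g^2 - 6*g - 16)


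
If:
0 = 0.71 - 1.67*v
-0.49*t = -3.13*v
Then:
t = 2.72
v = 0.43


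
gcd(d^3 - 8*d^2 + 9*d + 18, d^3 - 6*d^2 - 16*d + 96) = d - 6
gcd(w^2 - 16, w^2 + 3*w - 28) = w - 4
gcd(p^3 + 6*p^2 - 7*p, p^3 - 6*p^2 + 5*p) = p^2 - p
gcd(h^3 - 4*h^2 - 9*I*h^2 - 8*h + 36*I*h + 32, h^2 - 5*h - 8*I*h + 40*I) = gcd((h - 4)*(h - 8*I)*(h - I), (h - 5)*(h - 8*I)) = h - 8*I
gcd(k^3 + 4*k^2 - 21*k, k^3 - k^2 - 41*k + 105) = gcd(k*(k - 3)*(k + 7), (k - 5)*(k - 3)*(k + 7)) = k^2 + 4*k - 21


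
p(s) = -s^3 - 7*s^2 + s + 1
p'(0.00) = 1.00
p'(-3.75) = 11.31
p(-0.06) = 0.92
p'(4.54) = -124.39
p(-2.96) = -37.36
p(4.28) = -201.35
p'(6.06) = -194.01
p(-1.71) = -16.18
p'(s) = -3*s^2 - 14*s + 1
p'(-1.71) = 16.17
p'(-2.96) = 16.16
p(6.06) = -472.55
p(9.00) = -1286.00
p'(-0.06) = 1.83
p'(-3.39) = 13.98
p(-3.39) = -43.88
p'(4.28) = -113.88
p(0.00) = 1.00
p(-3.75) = -48.45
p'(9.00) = -368.00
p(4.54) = -232.32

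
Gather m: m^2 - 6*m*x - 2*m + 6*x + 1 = m^2 + m*(-6*x - 2) + 6*x + 1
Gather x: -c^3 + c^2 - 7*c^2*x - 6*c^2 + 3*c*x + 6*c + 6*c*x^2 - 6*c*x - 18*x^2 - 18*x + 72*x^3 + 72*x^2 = -c^3 - 5*c^2 + 6*c + 72*x^3 + x^2*(6*c + 54) + x*(-7*c^2 - 3*c - 18)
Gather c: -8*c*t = -8*c*t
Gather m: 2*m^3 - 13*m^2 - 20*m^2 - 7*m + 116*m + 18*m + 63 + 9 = 2*m^3 - 33*m^2 + 127*m + 72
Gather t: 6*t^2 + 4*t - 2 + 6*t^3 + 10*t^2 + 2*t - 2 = 6*t^3 + 16*t^2 + 6*t - 4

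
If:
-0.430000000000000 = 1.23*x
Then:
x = -0.35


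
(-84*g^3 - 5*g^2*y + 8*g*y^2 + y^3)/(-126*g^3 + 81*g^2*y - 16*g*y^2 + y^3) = (28*g^2 + 11*g*y + y^2)/(42*g^2 - 13*g*y + y^2)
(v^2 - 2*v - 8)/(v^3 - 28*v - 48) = (v - 4)/(v^2 - 2*v - 24)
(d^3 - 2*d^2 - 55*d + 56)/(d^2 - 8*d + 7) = (d^2 - d - 56)/(d - 7)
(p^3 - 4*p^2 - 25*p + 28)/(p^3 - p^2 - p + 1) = (p^2 - 3*p - 28)/(p^2 - 1)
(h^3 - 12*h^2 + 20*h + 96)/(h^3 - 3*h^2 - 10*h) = (h^2 - 14*h + 48)/(h*(h - 5))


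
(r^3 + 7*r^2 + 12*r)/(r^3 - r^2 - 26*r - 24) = r*(r + 3)/(r^2 - 5*r - 6)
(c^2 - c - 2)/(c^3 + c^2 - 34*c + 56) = (c + 1)/(c^2 + 3*c - 28)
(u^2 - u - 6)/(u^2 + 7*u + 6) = (u^2 - u - 6)/(u^2 + 7*u + 6)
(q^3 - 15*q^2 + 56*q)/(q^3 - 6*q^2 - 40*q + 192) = q*(q - 7)/(q^2 + 2*q - 24)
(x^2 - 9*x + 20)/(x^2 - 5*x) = (x - 4)/x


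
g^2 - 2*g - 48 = (g - 8)*(g + 6)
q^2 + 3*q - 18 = (q - 3)*(q + 6)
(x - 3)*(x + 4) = x^2 + x - 12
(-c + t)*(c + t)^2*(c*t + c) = -c^4*t - c^4 - c^3*t^2 - c^3*t + c^2*t^3 + c^2*t^2 + c*t^4 + c*t^3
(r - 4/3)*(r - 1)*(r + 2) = r^3 - r^2/3 - 10*r/3 + 8/3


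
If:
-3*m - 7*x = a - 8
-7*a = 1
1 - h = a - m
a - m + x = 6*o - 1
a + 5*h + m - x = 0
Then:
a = -1/7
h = 16/35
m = -24/35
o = 1/2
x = 51/35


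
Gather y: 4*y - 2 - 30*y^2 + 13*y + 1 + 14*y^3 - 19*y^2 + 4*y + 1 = 14*y^3 - 49*y^2 + 21*y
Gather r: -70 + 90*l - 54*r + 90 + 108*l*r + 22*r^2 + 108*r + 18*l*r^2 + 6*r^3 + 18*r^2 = 90*l + 6*r^3 + r^2*(18*l + 40) + r*(108*l + 54) + 20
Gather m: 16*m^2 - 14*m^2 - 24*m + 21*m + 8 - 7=2*m^2 - 3*m + 1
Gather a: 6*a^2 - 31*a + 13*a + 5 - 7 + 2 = 6*a^2 - 18*a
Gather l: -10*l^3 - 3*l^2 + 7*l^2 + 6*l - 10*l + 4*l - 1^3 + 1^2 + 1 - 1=-10*l^3 + 4*l^2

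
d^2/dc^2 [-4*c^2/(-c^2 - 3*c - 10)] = 8*(-3*c^3 - 30*c^2 + 100)/(c^6 + 9*c^5 + 57*c^4 + 207*c^3 + 570*c^2 + 900*c + 1000)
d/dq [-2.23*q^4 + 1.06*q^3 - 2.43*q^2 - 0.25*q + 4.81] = -8.92*q^3 + 3.18*q^2 - 4.86*q - 0.25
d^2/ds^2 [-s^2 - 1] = -2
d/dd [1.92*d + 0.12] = 1.92000000000000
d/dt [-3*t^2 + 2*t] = 2 - 6*t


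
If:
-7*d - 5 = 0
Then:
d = -5/7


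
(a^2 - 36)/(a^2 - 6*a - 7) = (36 - a^2)/(-a^2 + 6*a + 7)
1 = 1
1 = 1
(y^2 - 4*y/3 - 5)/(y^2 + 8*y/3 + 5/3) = (y - 3)/(y + 1)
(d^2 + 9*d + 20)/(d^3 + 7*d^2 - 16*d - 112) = (d + 5)/(d^2 + 3*d - 28)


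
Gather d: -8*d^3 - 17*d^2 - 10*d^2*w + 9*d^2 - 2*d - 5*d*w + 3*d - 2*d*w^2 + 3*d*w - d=-8*d^3 + d^2*(-10*w - 8) + d*(-2*w^2 - 2*w)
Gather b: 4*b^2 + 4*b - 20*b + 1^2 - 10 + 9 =4*b^2 - 16*b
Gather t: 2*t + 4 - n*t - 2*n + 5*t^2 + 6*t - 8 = -2*n + 5*t^2 + t*(8 - n) - 4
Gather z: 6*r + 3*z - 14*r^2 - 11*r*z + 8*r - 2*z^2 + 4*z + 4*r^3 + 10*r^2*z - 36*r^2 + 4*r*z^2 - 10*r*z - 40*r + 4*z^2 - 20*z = 4*r^3 - 50*r^2 - 26*r + z^2*(4*r + 2) + z*(10*r^2 - 21*r - 13)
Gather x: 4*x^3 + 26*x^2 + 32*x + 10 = 4*x^3 + 26*x^2 + 32*x + 10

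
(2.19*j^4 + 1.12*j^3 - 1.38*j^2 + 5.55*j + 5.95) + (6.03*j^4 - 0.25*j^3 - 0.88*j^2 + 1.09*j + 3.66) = 8.22*j^4 + 0.87*j^3 - 2.26*j^2 + 6.64*j + 9.61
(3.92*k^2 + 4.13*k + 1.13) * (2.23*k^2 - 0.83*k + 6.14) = 8.7416*k^4 + 5.9563*k^3 + 23.1608*k^2 + 24.4203*k + 6.9382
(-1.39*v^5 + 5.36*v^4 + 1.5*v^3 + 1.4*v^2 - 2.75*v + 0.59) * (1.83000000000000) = -2.5437*v^5 + 9.8088*v^4 + 2.745*v^3 + 2.562*v^2 - 5.0325*v + 1.0797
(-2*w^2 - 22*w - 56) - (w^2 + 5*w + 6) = -3*w^2 - 27*w - 62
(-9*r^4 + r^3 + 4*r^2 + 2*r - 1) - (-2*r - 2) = -9*r^4 + r^3 + 4*r^2 + 4*r + 1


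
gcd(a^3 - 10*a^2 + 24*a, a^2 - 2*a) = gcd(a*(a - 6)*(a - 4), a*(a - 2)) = a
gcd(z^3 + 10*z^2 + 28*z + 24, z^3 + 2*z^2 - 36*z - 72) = z^2 + 8*z + 12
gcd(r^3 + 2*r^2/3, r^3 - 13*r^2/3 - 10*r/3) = r^2 + 2*r/3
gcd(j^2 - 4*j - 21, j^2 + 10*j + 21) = j + 3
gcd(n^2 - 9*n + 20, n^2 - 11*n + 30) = n - 5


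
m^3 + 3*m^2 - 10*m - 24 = (m - 3)*(m + 2)*(m + 4)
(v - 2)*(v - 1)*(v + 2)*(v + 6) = v^4 + 5*v^3 - 10*v^2 - 20*v + 24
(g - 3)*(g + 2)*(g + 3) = g^3 + 2*g^2 - 9*g - 18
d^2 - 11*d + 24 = (d - 8)*(d - 3)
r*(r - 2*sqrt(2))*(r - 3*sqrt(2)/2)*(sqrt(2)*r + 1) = sqrt(2)*r^4 - 6*r^3 + 5*sqrt(2)*r^2/2 + 6*r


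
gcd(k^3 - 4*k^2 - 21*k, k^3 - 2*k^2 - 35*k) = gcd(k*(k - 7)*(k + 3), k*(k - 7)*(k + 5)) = k^2 - 7*k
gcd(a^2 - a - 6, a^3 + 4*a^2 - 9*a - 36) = a - 3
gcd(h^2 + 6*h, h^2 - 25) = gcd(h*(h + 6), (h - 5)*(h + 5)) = 1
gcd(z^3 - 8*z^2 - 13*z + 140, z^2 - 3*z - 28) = z^2 - 3*z - 28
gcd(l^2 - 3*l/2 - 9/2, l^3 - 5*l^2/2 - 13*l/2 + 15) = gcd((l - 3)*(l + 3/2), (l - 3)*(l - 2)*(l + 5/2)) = l - 3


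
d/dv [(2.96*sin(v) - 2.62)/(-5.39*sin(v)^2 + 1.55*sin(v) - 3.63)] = (15.9544*sin(v)^2 - 28.2436*sin(v) - 6.6838)*cos(v)/(29.0521*sin(v)^4 - 16.709*sin(v)^3 + 41.5339*sin(v)^2 - 11.253*sin(v) + 13.1769)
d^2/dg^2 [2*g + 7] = 0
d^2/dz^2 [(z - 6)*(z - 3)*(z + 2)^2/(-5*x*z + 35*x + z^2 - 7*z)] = 2*(-(z - 6)*(z - 3)*(z + 2)^2*(5*x - 2*z + 7)^2 + (z + 2)*(5*x*z - 35*x - z^2 + 7*z)*(-(z - 6)*(z - 3)*(z + 2) + 2*(z - 6)*(z - 3)*(5*x - 2*z + 7) + (z - 6)*(z + 2)*(5*x - 2*z + 7) + (z - 3)*(z + 2)*(5*x - 2*z + 7)) - (5*x*z - 35*x - z^2 + 7*z)^2*((z - 6)*(z - 3) + 2*(z - 6)*(z + 2) + 2*(z - 3)*(z + 2) + (z + 2)^2))/(5*x*z - 35*x - z^2 + 7*z)^3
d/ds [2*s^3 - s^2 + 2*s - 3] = 6*s^2 - 2*s + 2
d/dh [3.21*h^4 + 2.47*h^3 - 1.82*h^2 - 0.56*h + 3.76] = 12.84*h^3 + 7.41*h^2 - 3.64*h - 0.56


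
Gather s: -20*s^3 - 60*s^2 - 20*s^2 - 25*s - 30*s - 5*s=-20*s^3 - 80*s^2 - 60*s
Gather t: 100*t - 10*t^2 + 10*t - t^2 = -11*t^2 + 110*t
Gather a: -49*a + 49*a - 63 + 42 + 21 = 0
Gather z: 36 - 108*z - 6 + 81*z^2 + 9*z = 81*z^2 - 99*z + 30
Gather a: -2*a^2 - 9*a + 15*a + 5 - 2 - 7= -2*a^2 + 6*a - 4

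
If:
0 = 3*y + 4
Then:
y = -4/3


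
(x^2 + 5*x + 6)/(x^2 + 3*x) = (x + 2)/x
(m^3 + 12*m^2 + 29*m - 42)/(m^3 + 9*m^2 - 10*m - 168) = (m - 1)/(m - 4)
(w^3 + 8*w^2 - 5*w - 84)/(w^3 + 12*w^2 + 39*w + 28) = (w - 3)/(w + 1)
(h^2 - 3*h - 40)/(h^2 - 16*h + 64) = (h + 5)/(h - 8)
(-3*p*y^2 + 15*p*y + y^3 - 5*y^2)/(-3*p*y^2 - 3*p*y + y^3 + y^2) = (y - 5)/(y + 1)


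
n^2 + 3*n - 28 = (n - 4)*(n + 7)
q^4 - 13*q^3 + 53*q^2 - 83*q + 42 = (q - 7)*(q - 3)*(q - 2)*(q - 1)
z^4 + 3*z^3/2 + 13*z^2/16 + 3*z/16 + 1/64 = (z + 1/4)^2*(z + 1/2)^2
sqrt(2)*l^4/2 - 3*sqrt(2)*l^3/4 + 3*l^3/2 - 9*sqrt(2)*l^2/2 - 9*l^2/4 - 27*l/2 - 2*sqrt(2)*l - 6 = (l - 4)*(l + 1/2)*(l + 3*sqrt(2)/2)*(sqrt(2)*l/2 + sqrt(2))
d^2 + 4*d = d*(d + 4)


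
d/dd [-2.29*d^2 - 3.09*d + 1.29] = -4.58*d - 3.09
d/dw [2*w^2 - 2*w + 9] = 4*w - 2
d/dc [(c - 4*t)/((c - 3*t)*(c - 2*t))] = ((-c + 4*t)*(c - 3*t) + (-c + 4*t)*(c - 2*t) + (c - 3*t)*(c - 2*t))/((c - 3*t)^2*(c - 2*t)^2)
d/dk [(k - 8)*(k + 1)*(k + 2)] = 3*k^2 - 10*k - 22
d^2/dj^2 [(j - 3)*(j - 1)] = 2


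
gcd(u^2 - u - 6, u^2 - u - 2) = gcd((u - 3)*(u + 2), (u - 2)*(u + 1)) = 1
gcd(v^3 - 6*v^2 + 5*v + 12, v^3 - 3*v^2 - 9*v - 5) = v + 1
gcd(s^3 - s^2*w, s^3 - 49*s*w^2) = s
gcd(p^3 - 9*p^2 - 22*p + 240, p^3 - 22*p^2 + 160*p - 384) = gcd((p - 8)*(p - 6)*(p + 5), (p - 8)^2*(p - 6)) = p^2 - 14*p + 48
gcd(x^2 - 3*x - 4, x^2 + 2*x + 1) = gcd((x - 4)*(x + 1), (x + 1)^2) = x + 1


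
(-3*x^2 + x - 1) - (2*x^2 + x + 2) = -5*x^2 - 3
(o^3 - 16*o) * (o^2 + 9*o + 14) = o^5 + 9*o^4 - 2*o^3 - 144*o^2 - 224*o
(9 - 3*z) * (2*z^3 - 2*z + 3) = -6*z^4 + 18*z^3 + 6*z^2 - 27*z + 27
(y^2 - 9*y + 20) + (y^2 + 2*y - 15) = 2*y^2 - 7*y + 5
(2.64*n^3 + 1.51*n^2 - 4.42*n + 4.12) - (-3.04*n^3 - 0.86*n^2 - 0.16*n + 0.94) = 5.68*n^3 + 2.37*n^2 - 4.26*n + 3.18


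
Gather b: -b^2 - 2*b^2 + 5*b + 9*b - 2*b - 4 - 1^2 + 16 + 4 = -3*b^2 + 12*b + 15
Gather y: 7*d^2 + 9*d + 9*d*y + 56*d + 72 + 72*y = 7*d^2 + 65*d + y*(9*d + 72) + 72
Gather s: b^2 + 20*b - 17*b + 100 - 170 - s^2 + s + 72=b^2 + 3*b - s^2 + s + 2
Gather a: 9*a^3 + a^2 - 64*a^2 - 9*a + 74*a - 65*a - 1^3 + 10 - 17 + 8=9*a^3 - 63*a^2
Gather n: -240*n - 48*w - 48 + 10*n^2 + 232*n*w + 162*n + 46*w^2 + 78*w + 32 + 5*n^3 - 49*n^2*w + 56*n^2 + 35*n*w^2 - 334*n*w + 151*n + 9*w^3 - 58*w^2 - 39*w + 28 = 5*n^3 + n^2*(66 - 49*w) + n*(35*w^2 - 102*w + 73) + 9*w^3 - 12*w^2 - 9*w + 12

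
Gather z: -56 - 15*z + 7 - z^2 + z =-z^2 - 14*z - 49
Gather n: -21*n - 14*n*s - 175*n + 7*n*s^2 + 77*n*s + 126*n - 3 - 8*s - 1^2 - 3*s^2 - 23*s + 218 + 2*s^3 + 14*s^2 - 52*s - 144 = n*(7*s^2 + 63*s - 70) + 2*s^3 + 11*s^2 - 83*s + 70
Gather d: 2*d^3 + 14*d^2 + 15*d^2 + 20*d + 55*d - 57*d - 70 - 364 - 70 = 2*d^3 + 29*d^2 + 18*d - 504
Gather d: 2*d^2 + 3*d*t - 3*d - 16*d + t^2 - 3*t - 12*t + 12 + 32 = 2*d^2 + d*(3*t - 19) + t^2 - 15*t + 44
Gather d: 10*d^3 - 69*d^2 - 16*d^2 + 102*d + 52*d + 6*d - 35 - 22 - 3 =10*d^3 - 85*d^2 + 160*d - 60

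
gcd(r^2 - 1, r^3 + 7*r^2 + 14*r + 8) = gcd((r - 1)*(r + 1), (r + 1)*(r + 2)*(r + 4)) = r + 1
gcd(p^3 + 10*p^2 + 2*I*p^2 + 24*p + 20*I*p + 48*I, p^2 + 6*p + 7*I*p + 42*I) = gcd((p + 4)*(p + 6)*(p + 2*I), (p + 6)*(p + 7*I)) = p + 6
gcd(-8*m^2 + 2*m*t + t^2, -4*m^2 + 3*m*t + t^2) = 4*m + t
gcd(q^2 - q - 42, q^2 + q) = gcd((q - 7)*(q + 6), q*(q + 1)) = 1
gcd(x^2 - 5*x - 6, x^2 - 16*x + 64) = 1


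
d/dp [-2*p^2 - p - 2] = -4*p - 1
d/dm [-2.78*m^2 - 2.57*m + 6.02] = -5.56*m - 2.57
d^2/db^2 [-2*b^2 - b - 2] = -4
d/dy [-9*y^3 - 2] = -27*y^2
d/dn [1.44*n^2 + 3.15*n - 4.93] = 2.88*n + 3.15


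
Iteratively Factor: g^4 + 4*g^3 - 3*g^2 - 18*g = (g)*(g^3 + 4*g^2 - 3*g - 18) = g*(g - 2)*(g^2 + 6*g + 9) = g*(g - 2)*(g + 3)*(g + 3)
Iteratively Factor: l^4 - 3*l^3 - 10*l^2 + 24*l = (l)*(l^3 - 3*l^2 - 10*l + 24) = l*(l - 2)*(l^2 - l - 12) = l*(l - 4)*(l - 2)*(l + 3)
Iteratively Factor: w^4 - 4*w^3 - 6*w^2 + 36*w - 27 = (w + 3)*(w^3 - 7*w^2 + 15*w - 9) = (w - 3)*(w + 3)*(w^2 - 4*w + 3) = (w - 3)^2*(w + 3)*(w - 1)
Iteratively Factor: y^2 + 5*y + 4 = (y + 4)*(y + 1)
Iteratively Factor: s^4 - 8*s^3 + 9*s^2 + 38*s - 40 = (s - 1)*(s^3 - 7*s^2 + 2*s + 40) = (s - 1)*(s + 2)*(s^2 - 9*s + 20) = (s - 5)*(s - 1)*(s + 2)*(s - 4)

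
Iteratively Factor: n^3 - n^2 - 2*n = (n - 2)*(n^2 + n) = (n - 2)*(n + 1)*(n)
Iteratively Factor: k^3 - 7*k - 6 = (k + 2)*(k^2 - 2*k - 3) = (k + 1)*(k + 2)*(k - 3)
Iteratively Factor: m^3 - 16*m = (m + 4)*(m^2 - 4*m) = m*(m + 4)*(m - 4)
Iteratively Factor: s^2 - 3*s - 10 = (s - 5)*(s + 2)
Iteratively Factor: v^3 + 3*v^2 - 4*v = (v)*(v^2 + 3*v - 4) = v*(v - 1)*(v + 4)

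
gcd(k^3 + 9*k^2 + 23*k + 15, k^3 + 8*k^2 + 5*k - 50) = k + 5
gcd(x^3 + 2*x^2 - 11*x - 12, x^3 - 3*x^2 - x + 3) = x^2 - 2*x - 3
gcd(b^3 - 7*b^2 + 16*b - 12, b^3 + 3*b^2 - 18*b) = b - 3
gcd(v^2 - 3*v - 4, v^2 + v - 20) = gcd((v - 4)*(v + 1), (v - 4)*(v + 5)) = v - 4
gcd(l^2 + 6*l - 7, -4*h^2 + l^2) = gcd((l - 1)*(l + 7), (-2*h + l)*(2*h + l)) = 1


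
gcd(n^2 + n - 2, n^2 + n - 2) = n^2 + n - 2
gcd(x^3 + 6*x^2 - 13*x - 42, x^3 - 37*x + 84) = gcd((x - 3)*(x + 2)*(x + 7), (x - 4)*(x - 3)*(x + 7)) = x^2 + 4*x - 21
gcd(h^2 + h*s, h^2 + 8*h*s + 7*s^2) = h + s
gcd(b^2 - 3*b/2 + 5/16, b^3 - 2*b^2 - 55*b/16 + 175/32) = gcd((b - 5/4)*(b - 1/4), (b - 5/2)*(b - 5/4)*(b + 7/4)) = b - 5/4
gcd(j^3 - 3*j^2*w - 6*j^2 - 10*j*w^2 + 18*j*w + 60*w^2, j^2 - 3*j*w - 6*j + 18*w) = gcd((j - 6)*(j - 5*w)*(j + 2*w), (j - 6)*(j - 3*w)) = j - 6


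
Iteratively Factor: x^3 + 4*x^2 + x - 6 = (x + 3)*(x^2 + x - 2) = (x - 1)*(x + 3)*(x + 2)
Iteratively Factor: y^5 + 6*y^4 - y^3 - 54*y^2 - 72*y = (y)*(y^4 + 6*y^3 - y^2 - 54*y - 72) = y*(y + 3)*(y^3 + 3*y^2 - 10*y - 24) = y*(y - 3)*(y + 3)*(y^2 + 6*y + 8) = y*(y - 3)*(y + 2)*(y + 3)*(y + 4)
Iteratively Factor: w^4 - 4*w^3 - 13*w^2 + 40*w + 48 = (w + 3)*(w^3 - 7*w^2 + 8*w + 16) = (w - 4)*(w + 3)*(w^2 - 3*w - 4) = (w - 4)^2*(w + 3)*(w + 1)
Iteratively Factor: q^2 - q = (q)*(q - 1)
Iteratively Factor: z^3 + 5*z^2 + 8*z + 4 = (z + 2)*(z^2 + 3*z + 2) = (z + 1)*(z + 2)*(z + 2)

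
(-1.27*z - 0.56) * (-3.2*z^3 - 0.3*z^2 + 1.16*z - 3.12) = 4.064*z^4 + 2.173*z^3 - 1.3052*z^2 + 3.3128*z + 1.7472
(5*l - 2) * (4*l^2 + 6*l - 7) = 20*l^3 + 22*l^2 - 47*l + 14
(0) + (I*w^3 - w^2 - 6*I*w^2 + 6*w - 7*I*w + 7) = I*w^3 - w^2 - 6*I*w^2 + 6*w - 7*I*w + 7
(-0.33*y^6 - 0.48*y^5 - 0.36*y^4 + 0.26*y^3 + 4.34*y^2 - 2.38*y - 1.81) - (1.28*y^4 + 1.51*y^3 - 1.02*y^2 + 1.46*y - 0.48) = -0.33*y^6 - 0.48*y^5 - 1.64*y^4 - 1.25*y^3 + 5.36*y^2 - 3.84*y - 1.33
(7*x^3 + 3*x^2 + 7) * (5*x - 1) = 35*x^4 + 8*x^3 - 3*x^2 + 35*x - 7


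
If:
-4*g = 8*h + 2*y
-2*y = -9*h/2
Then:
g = -25*y/18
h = 4*y/9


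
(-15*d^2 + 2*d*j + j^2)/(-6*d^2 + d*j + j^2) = (-15*d^2 + 2*d*j + j^2)/(-6*d^2 + d*j + j^2)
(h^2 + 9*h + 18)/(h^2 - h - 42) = (h + 3)/(h - 7)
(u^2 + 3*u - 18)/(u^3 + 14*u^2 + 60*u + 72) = (u - 3)/(u^2 + 8*u + 12)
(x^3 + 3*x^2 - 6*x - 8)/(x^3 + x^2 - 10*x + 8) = (x + 1)/(x - 1)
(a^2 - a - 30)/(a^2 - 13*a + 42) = (a + 5)/(a - 7)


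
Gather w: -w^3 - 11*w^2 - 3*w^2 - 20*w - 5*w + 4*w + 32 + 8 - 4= -w^3 - 14*w^2 - 21*w + 36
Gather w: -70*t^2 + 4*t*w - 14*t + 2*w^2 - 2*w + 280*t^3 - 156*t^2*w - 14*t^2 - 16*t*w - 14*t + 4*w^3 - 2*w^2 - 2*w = 280*t^3 - 84*t^2 - 28*t + 4*w^3 + w*(-156*t^2 - 12*t - 4)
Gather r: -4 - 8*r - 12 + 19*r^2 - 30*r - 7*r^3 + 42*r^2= -7*r^3 + 61*r^2 - 38*r - 16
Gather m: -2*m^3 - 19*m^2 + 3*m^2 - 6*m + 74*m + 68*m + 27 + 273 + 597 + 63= -2*m^3 - 16*m^2 + 136*m + 960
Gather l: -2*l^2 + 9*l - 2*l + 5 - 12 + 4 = -2*l^2 + 7*l - 3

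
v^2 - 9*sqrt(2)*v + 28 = (v - 7*sqrt(2))*(v - 2*sqrt(2))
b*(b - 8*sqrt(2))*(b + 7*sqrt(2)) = b^3 - sqrt(2)*b^2 - 112*b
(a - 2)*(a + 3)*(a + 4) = a^3 + 5*a^2 - 2*a - 24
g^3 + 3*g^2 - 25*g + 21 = (g - 3)*(g - 1)*(g + 7)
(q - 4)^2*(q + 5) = q^3 - 3*q^2 - 24*q + 80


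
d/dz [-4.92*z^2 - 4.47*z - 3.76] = -9.84*z - 4.47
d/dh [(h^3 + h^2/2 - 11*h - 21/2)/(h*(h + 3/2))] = (4*h^4 + 12*h^3 + 47*h^2 + 84*h + 63)/(h^2*(4*h^2 + 12*h + 9))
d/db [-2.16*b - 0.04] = -2.16000000000000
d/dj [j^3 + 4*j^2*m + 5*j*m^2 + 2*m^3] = 3*j^2 + 8*j*m + 5*m^2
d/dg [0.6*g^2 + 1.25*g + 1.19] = 1.2*g + 1.25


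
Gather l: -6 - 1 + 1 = -6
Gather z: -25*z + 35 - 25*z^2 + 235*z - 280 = -25*z^2 + 210*z - 245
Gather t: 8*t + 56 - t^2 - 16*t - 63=-t^2 - 8*t - 7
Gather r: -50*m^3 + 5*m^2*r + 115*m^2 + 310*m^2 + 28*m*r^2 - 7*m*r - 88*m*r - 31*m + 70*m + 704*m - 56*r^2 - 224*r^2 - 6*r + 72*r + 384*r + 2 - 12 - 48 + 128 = -50*m^3 + 425*m^2 + 743*m + r^2*(28*m - 280) + r*(5*m^2 - 95*m + 450) + 70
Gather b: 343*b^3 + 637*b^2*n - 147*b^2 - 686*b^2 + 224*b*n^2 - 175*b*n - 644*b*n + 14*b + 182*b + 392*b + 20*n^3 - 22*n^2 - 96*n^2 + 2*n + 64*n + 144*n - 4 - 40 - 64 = 343*b^3 + b^2*(637*n - 833) + b*(224*n^2 - 819*n + 588) + 20*n^3 - 118*n^2 + 210*n - 108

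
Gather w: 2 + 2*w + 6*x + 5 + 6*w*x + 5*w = w*(6*x + 7) + 6*x + 7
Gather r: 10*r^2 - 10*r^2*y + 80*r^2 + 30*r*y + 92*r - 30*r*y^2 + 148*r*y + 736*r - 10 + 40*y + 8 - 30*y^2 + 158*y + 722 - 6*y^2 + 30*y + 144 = r^2*(90 - 10*y) + r*(-30*y^2 + 178*y + 828) - 36*y^2 + 228*y + 864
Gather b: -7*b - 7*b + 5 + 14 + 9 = 28 - 14*b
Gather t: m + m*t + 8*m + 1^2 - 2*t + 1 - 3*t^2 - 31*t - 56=9*m - 3*t^2 + t*(m - 33) - 54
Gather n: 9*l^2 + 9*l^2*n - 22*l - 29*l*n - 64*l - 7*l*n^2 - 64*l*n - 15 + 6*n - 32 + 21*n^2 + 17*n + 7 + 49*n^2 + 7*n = 9*l^2 - 86*l + n^2*(70 - 7*l) + n*(9*l^2 - 93*l + 30) - 40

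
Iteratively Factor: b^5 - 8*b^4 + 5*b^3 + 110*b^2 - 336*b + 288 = (b - 3)*(b^4 - 5*b^3 - 10*b^2 + 80*b - 96) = (b - 3)^2*(b^3 - 2*b^2 - 16*b + 32) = (b - 3)^2*(b - 2)*(b^2 - 16) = (b - 3)^2*(b - 2)*(b + 4)*(b - 4)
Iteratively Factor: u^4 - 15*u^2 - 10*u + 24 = (u - 4)*(u^3 + 4*u^2 + u - 6) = (u - 4)*(u - 1)*(u^2 + 5*u + 6) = (u - 4)*(u - 1)*(u + 3)*(u + 2)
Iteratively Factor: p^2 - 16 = (p - 4)*(p + 4)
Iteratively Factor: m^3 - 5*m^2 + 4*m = (m - 1)*(m^2 - 4*m) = m*(m - 1)*(m - 4)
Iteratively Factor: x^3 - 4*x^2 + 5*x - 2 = (x - 2)*(x^2 - 2*x + 1) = (x - 2)*(x - 1)*(x - 1)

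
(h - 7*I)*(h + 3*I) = h^2 - 4*I*h + 21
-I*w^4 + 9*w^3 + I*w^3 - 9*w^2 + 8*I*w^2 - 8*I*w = w*(w + I)*(w + 8*I)*(-I*w + I)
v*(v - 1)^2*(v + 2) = v^4 - 3*v^2 + 2*v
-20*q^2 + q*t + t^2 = (-4*q + t)*(5*q + t)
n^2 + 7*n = n*(n + 7)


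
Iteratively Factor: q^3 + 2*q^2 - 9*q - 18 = (q - 3)*(q^2 + 5*q + 6) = (q - 3)*(q + 2)*(q + 3)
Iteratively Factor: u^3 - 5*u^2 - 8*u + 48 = (u - 4)*(u^2 - u - 12) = (u - 4)*(u + 3)*(u - 4)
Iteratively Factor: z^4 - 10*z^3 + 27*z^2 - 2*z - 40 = (z + 1)*(z^3 - 11*z^2 + 38*z - 40) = (z - 5)*(z + 1)*(z^2 - 6*z + 8) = (z - 5)*(z - 4)*(z + 1)*(z - 2)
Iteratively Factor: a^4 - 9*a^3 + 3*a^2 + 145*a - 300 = (a - 5)*(a^3 - 4*a^2 - 17*a + 60) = (a - 5)*(a - 3)*(a^2 - a - 20) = (a - 5)*(a - 3)*(a + 4)*(a - 5)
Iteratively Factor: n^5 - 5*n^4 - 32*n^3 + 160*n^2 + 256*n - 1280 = (n - 5)*(n^4 - 32*n^2 + 256) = (n - 5)*(n - 4)*(n^3 + 4*n^2 - 16*n - 64) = (n - 5)*(n - 4)*(n + 4)*(n^2 - 16) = (n - 5)*(n - 4)^2*(n + 4)*(n + 4)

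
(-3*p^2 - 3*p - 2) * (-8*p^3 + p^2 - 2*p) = 24*p^5 + 21*p^4 + 19*p^3 + 4*p^2 + 4*p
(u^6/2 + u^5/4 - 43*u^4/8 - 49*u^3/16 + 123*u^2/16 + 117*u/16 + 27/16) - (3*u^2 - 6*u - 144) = u^6/2 + u^5/4 - 43*u^4/8 - 49*u^3/16 + 75*u^2/16 + 213*u/16 + 2331/16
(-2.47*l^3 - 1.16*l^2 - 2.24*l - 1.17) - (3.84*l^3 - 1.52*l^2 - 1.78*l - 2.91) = -6.31*l^3 + 0.36*l^2 - 0.46*l + 1.74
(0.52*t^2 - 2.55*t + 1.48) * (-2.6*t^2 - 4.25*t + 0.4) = -1.352*t^4 + 4.42*t^3 + 7.1975*t^2 - 7.31*t + 0.592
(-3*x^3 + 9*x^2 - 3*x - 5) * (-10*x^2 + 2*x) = 30*x^5 - 96*x^4 + 48*x^3 + 44*x^2 - 10*x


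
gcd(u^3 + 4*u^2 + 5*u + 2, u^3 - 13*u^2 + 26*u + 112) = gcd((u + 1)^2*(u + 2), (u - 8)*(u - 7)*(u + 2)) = u + 2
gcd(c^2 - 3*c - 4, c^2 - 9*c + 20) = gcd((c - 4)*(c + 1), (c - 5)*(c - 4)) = c - 4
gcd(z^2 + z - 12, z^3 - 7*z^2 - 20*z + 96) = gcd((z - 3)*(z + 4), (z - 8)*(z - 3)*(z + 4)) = z^2 + z - 12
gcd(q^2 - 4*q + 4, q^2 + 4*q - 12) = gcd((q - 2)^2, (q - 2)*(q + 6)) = q - 2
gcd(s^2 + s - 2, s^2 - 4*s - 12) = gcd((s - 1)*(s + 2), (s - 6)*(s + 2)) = s + 2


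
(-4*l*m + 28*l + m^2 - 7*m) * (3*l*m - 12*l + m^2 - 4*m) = -12*l^2*m^2 + 132*l^2*m - 336*l^2 - l*m^3 + 11*l*m^2 - 28*l*m + m^4 - 11*m^3 + 28*m^2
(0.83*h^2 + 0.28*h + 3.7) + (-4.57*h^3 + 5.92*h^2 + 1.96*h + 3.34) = -4.57*h^3 + 6.75*h^2 + 2.24*h + 7.04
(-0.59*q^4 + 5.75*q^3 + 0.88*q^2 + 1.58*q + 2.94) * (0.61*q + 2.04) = -0.3599*q^5 + 2.3039*q^4 + 12.2668*q^3 + 2.759*q^2 + 5.0166*q + 5.9976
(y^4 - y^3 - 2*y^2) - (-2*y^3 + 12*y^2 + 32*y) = y^4 + y^3 - 14*y^2 - 32*y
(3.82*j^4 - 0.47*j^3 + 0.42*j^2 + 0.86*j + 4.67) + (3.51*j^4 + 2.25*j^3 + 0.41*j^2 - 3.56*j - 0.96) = 7.33*j^4 + 1.78*j^3 + 0.83*j^2 - 2.7*j + 3.71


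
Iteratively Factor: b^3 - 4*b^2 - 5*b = (b - 5)*(b^2 + b) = b*(b - 5)*(b + 1)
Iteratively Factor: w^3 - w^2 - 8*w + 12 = (w - 2)*(w^2 + w - 6) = (w - 2)^2*(w + 3)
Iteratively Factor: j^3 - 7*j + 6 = (j + 3)*(j^2 - 3*j + 2) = (j - 2)*(j + 3)*(j - 1)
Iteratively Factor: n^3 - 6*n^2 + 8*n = (n - 2)*(n^2 - 4*n) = n*(n - 2)*(n - 4)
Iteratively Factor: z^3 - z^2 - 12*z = (z)*(z^2 - z - 12) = z*(z - 4)*(z + 3)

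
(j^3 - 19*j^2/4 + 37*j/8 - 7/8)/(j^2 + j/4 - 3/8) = (8*j^3 - 38*j^2 + 37*j - 7)/(8*j^2 + 2*j - 3)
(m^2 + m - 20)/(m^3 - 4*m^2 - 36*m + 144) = (m + 5)/(m^2 - 36)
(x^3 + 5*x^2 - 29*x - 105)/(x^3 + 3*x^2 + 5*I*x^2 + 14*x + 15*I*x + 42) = (x^2 + 2*x - 35)/(x^2 + 5*I*x + 14)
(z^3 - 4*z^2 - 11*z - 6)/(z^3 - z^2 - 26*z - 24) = (z + 1)/(z + 4)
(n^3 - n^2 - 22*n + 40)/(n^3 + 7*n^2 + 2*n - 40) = (n - 4)/(n + 4)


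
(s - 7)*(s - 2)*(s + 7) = s^3 - 2*s^2 - 49*s + 98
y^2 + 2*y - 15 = (y - 3)*(y + 5)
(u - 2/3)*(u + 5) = u^2 + 13*u/3 - 10/3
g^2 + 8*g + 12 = (g + 2)*(g + 6)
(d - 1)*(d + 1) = d^2 - 1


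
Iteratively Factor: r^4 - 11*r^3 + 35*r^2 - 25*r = (r)*(r^3 - 11*r^2 + 35*r - 25) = r*(r - 1)*(r^2 - 10*r + 25) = r*(r - 5)*(r - 1)*(r - 5)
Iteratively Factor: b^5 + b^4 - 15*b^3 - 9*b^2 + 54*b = (b - 2)*(b^4 + 3*b^3 - 9*b^2 - 27*b) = b*(b - 2)*(b^3 + 3*b^2 - 9*b - 27) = b*(b - 2)*(b + 3)*(b^2 - 9) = b*(b - 3)*(b - 2)*(b + 3)*(b + 3)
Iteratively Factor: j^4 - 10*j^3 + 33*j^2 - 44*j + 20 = (j - 2)*(j^3 - 8*j^2 + 17*j - 10) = (j - 5)*(j - 2)*(j^2 - 3*j + 2) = (j - 5)*(j - 2)^2*(j - 1)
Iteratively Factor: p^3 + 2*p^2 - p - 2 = (p + 1)*(p^2 + p - 2) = (p - 1)*(p + 1)*(p + 2)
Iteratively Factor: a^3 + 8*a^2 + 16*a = (a + 4)*(a^2 + 4*a) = (a + 4)^2*(a)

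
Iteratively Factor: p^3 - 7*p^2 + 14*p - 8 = (p - 2)*(p^2 - 5*p + 4) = (p - 2)*(p - 1)*(p - 4)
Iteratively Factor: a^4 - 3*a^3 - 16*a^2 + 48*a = (a + 4)*(a^3 - 7*a^2 + 12*a) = (a - 4)*(a + 4)*(a^2 - 3*a) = a*(a - 4)*(a + 4)*(a - 3)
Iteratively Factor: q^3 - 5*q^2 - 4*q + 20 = (q - 5)*(q^2 - 4) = (q - 5)*(q - 2)*(q + 2)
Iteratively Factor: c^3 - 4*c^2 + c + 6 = (c - 2)*(c^2 - 2*c - 3) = (c - 3)*(c - 2)*(c + 1)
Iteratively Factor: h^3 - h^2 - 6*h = (h)*(h^2 - h - 6) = h*(h + 2)*(h - 3)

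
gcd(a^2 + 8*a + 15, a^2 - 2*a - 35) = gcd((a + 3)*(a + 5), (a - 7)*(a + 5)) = a + 5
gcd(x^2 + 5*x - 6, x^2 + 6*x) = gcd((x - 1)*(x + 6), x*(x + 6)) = x + 6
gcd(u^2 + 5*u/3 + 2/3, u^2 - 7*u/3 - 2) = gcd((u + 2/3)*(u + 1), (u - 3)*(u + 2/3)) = u + 2/3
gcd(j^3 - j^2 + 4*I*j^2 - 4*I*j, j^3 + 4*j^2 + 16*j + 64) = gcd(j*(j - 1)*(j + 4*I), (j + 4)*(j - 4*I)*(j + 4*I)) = j + 4*I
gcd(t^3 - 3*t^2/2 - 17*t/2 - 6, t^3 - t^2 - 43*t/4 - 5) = t - 4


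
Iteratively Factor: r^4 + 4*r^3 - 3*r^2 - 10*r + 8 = (r + 4)*(r^3 - 3*r + 2) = (r + 2)*(r + 4)*(r^2 - 2*r + 1) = (r - 1)*(r + 2)*(r + 4)*(r - 1)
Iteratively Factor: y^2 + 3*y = (y)*(y + 3)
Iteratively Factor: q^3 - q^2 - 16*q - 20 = (q + 2)*(q^2 - 3*q - 10) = (q + 2)^2*(q - 5)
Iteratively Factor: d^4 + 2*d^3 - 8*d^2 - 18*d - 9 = (d + 1)*(d^3 + d^2 - 9*d - 9) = (d - 3)*(d + 1)*(d^2 + 4*d + 3) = (d - 3)*(d + 1)*(d + 3)*(d + 1)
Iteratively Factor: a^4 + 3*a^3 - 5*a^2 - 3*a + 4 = (a + 4)*(a^3 - a^2 - a + 1) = (a + 1)*(a + 4)*(a^2 - 2*a + 1) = (a - 1)*(a + 1)*(a + 4)*(a - 1)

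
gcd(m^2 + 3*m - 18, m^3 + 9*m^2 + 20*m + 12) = m + 6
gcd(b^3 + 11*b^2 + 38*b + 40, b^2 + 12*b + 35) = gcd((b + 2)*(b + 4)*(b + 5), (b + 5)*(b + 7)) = b + 5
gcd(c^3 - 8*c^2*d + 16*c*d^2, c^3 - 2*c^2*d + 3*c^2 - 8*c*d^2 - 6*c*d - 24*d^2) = c - 4*d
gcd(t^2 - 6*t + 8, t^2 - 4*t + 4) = t - 2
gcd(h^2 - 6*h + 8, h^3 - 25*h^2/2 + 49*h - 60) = h - 4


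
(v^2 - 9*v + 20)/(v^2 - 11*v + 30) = (v - 4)/(v - 6)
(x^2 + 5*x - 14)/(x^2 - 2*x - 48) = (-x^2 - 5*x + 14)/(-x^2 + 2*x + 48)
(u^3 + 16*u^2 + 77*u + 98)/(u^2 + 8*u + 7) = (u^2 + 9*u + 14)/(u + 1)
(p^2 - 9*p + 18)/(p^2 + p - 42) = (p - 3)/(p + 7)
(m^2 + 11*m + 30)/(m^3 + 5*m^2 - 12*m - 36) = (m + 5)/(m^2 - m - 6)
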